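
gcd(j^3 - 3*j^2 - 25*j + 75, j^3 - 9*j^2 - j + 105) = j - 5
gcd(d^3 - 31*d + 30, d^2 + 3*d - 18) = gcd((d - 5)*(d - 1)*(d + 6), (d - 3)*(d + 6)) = d + 6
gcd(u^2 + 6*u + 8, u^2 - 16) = u + 4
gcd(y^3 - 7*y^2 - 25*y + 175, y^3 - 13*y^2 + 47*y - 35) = y^2 - 12*y + 35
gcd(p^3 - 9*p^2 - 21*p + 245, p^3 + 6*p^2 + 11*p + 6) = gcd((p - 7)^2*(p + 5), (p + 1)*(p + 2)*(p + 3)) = 1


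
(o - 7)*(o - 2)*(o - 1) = o^3 - 10*o^2 + 23*o - 14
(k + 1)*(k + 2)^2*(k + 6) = k^4 + 11*k^3 + 38*k^2 + 52*k + 24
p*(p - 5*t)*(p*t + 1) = p^3*t - 5*p^2*t^2 + p^2 - 5*p*t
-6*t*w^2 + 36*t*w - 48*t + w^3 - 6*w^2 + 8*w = (-6*t + w)*(w - 4)*(w - 2)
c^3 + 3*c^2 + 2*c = c*(c + 1)*(c + 2)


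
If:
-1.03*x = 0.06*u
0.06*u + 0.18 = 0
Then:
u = -3.00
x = 0.17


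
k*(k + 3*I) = k^2 + 3*I*k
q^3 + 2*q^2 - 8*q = q*(q - 2)*(q + 4)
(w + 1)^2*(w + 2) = w^3 + 4*w^2 + 5*w + 2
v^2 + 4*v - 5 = (v - 1)*(v + 5)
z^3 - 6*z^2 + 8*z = z*(z - 4)*(z - 2)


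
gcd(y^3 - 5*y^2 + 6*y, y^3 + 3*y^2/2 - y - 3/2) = 1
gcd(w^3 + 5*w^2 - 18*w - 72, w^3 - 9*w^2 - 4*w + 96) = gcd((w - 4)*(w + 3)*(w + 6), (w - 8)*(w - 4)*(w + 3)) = w^2 - w - 12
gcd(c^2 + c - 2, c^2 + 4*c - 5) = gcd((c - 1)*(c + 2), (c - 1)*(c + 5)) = c - 1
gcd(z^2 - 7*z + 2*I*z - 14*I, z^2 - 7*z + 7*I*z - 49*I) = z - 7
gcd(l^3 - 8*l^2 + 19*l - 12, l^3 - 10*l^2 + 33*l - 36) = l^2 - 7*l + 12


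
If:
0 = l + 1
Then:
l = -1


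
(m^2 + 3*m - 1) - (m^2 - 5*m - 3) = 8*m + 2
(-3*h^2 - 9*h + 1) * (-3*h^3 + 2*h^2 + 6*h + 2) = 9*h^5 + 21*h^4 - 39*h^3 - 58*h^2 - 12*h + 2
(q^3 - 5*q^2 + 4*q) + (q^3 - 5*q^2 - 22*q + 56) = 2*q^3 - 10*q^2 - 18*q + 56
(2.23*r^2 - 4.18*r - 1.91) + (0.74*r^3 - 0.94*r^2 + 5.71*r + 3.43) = 0.74*r^3 + 1.29*r^2 + 1.53*r + 1.52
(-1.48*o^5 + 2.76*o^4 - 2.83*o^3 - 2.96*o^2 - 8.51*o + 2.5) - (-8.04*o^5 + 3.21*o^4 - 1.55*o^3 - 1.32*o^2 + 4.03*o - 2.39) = 6.56*o^5 - 0.45*o^4 - 1.28*o^3 - 1.64*o^2 - 12.54*o + 4.89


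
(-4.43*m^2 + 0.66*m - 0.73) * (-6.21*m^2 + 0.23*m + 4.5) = 27.5103*m^4 - 5.1175*m^3 - 15.2499*m^2 + 2.8021*m - 3.285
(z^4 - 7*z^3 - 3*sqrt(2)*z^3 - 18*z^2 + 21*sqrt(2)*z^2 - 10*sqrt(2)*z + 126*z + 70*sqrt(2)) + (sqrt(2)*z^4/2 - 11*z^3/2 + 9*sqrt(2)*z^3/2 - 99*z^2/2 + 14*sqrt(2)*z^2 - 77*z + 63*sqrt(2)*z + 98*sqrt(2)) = sqrt(2)*z^4/2 + z^4 - 25*z^3/2 + 3*sqrt(2)*z^3/2 - 135*z^2/2 + 35*sqrt(2)*z^2 + 49*z + 53*sqrt(2)*z + 168*sqrt(2)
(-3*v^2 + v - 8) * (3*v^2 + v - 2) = -9*v^4 - 17*v^2 - 10*v + 16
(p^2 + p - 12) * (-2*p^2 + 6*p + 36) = -2*p^4 + 4*p^3 + 66*p^2 - 36*p - 432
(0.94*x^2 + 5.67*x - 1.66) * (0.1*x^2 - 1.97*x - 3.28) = 0.094*x^4 - 1.2848*x^3 - 14.4191*x^2 - 15.3274*x + 5.4448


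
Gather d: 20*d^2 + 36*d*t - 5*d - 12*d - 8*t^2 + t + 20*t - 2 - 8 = 20*d^2 + d*(36*t - 17) - 8*t^2 + 21*t - 10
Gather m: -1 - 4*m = -4*m - 1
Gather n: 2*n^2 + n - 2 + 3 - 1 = 2*n^2 + n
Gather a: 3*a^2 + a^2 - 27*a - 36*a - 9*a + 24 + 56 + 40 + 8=4*a^2 - 72*a + 128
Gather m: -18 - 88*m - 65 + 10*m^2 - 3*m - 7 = 10*m^2 - 91*m - 90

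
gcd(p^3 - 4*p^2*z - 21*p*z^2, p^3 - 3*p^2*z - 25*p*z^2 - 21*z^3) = -p^2 + 4*p*z + 21*z^2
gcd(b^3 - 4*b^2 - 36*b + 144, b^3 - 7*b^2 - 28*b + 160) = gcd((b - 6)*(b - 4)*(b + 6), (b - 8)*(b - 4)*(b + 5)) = b - 4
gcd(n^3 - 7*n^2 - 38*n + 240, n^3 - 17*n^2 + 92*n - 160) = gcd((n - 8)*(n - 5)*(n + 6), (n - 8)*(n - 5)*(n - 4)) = n^2 - 13*n + 40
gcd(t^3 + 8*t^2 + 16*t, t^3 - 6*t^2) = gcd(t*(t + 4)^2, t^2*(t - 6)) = t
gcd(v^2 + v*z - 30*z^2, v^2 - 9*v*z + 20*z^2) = -v + 5*z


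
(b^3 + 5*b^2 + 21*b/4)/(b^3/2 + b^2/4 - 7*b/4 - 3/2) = b*(2*b + 7)/(b^2 - b - 2)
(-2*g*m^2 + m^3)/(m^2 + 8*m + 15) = m^2*(-2*g + m)/(m^2 + 8*m + 15)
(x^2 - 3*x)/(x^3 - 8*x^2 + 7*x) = (x - 3)/(x^2 - 8*x + 7)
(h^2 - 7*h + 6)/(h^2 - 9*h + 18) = (h - 1)/(h - 3)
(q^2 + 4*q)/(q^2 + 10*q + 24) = q/(q + 6)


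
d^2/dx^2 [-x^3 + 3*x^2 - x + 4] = 6 - 6*x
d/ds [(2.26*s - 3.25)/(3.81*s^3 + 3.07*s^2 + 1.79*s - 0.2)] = (-17.2212*s^3 + 30.2093*s^2 + 19.955*s + 5.3655)/(14.5161*s^6 + 23.3934*s^5 + 23.0647*s^4 + 9.4666*s^3 + 1.9761*s^2 - 0.716*s + 0.04)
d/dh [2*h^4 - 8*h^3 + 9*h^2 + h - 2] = 8*h^3 - 24*h^2 + 18*h + 1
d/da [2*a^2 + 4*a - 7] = 4*a + 4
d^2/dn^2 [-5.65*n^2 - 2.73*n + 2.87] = -11.3000000000000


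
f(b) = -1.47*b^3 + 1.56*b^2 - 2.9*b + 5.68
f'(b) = -4.41*b^2 + 3.12*b - 2.9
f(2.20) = -8.80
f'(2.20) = -17.38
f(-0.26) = 6.57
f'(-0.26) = -4.01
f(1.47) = 0.12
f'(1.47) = -7.84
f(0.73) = 3.82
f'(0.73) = -2.97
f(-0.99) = 11.51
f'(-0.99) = -10.31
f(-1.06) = 12.26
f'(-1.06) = -11.16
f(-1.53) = 19.03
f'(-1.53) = -18.00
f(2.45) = -13.68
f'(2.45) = -21.73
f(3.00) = -28.67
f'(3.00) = -33.23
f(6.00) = -273.08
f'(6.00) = -142.94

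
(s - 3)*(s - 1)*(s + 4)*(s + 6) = s^4 + 6*s^3 - 13*s^2 - 66*s + 72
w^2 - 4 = (w - 2)*(w + 2)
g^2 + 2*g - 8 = (g - 2)*(g + 4)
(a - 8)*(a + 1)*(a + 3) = a^3 - 4*a^2 - 29*a - 24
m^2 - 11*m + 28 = (m - 7)*(m - 4)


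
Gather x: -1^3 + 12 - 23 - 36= -48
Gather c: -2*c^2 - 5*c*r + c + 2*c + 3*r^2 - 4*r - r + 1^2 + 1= -2*c^2 + c*(3 - 5*r) + 3*r^2 - 5*r + 2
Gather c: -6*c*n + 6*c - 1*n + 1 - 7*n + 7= c*(6 - 6*n) - 8*n + 8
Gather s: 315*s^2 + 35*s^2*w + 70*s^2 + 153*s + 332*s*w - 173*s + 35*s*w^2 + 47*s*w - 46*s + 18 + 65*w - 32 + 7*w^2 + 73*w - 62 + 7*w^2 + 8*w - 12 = s^2*(35*w + 385) + s*(35*w^2 + 379*w - 66) + 14*w^2 + 146*w - 88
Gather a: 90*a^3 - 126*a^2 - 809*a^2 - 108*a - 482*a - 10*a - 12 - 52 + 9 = 90*a^3 - 935*a^2 - 600*a - 55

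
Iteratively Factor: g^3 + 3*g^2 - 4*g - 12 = (g + 2)*(g^2 + g - 6) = (g + 2)*(g + 3)*(g - 2)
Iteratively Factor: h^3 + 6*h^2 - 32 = (h + 4)*(h^2 + 2*h - 8) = (h + 4)^2*(h - 2)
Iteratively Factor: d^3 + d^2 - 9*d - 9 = (d + 3)*(d^2 - 2*d - 3) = (d + 1)*(d + 3)*(d - 3)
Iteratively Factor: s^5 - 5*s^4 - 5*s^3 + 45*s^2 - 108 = (s + 2)*(s^4 - 7*s^3 + 9*s^2 + 27*s - 54) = (s - 3)*(s + 2)*(s^3 - 4*s^2 - 3*s + 18) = (s - 3)^2*(s + 2)*(s^2 - s - 6) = (s - 3)^3*(s + 2)*(s + 2)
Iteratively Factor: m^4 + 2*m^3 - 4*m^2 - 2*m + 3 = (m + 1)*(m^3 + m^2 - 5*m + 3) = (m + 1)*(m + 3)*(m^2 - 2*m + 1) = (m - 1)*(m + 1)*(m + 3)*(m - 1)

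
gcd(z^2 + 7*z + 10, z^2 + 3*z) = 1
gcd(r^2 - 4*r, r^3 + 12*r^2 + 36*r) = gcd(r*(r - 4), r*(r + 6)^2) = r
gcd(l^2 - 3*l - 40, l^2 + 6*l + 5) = l + 5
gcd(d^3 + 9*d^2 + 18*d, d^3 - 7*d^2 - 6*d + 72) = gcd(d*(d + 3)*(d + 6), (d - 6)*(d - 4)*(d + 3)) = d + 3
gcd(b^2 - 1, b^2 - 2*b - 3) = b + 1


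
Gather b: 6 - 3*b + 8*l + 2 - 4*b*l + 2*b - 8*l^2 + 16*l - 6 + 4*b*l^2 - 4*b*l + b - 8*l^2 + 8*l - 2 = b*(4*l^2 - 8*l) - 16*l^2 + 32*l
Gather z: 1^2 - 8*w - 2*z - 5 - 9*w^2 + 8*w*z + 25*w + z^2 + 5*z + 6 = -9*w^2 + 17*w + z^2 + z*(8*w + 3) + 2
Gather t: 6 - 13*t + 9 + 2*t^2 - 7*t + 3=2*t^2 - 20*t + 18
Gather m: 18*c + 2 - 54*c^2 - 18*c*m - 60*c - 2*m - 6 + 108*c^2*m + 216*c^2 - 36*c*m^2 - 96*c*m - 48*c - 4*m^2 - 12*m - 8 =162*c^2 - 90*c + m^2*(-36*c - 4) + m*(108*c^2 - 114*c - 14) - 12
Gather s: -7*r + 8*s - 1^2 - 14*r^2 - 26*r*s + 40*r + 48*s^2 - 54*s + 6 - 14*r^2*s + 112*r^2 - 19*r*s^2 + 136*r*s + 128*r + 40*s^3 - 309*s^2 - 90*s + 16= 98*r^2 + 161*r + 40*s^3 + s^2*(-19*r - 261) + s*(-14*r^2 + 110*r - 136) + 21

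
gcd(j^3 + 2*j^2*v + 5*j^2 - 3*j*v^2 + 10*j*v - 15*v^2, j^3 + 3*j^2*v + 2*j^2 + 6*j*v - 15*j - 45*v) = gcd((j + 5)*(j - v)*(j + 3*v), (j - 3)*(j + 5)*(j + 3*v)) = j^2 + 3*j*v + 5*j + 15*v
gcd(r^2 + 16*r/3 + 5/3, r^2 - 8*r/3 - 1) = r + 1/3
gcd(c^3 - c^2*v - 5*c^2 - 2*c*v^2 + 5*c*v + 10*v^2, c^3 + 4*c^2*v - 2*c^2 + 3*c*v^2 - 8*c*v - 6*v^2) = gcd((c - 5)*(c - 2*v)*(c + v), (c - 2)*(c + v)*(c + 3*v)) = c + v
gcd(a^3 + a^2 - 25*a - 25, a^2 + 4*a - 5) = a + 5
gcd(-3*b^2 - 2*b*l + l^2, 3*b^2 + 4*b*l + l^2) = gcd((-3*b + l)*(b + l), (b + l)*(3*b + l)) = b + l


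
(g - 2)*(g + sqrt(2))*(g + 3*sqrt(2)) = g^3 - 2*g^2 + 4*sqrt(2)*g^2 - 8*sqrt(2)*g + 6*g - 12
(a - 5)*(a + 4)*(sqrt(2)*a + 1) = sqrt(2)*a^3 - sqrt(2)*a^2 + a^2 - 20*sqrt(2)*a - a - 20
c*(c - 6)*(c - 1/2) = c^3 - 13*c^2/2 + 3*c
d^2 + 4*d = d*(d + 4)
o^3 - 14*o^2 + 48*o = o*(o - 8)*(o - 6)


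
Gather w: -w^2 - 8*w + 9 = -w^2 - 8*w + 9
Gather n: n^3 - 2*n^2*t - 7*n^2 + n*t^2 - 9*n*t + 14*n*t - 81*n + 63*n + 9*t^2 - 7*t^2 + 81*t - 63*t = n^3 + n^2*(-2*t - 7) + n*(t^2 + 5*t - 18) + 2*t^2 + 18*t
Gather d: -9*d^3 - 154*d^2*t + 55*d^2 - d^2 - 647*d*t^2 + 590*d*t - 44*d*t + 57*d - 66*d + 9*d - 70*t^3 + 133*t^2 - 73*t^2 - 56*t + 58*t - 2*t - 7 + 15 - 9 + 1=-9*d^3 + d^2*(54 - 154*t) + d*(-647*t^2 + 546*t) - 70*t^3 + 60*t^2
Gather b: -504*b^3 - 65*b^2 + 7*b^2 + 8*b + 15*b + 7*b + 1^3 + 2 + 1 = -504*b^3 - 58*b^2 + 30*b + 4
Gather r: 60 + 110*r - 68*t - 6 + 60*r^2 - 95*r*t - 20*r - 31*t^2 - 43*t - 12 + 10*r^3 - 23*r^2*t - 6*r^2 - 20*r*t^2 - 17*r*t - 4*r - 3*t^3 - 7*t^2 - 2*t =10*r^3 + r^2*(54 - 23*t) + r*(-20*t^2 - 112*t + 86) - 3*t^3 - 38*t^2 - 113*t + 42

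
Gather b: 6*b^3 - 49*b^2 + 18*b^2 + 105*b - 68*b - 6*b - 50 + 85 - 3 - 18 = 6*b^3 - 31*b^2 + 31*b + 14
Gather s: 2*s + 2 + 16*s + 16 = 18*s + 18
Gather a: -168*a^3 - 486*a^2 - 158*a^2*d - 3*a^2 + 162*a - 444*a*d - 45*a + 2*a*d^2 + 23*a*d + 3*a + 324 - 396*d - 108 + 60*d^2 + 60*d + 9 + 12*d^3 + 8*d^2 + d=-168*a^3 + a^2*(-158*d - 489) + a*(2*d^2 - 421*d + 120) + 12*d^3 + 68*d^2 - 335*d + 225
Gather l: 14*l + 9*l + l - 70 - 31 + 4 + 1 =24*l - 96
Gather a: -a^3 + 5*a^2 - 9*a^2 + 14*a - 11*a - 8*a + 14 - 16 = -a^3 - 4*a^2 - 5*a - 2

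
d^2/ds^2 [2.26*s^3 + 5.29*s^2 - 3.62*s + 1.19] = 13.56*s + 10.58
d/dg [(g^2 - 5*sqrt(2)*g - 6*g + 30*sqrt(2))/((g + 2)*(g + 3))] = (5*sqrt(2)*g^2 + 11*g^2 - 60*sqrt(2)*g + 12*g - 180*sqrt(2) - 36)/(g^4 + 10*g^3 + 37*g^2 + 60*g + 36)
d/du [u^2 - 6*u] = 2*u - 6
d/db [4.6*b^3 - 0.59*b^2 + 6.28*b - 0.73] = 13.8*b^2 - 1.18*b + 6.28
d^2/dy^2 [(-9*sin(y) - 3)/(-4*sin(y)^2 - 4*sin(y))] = 3*(-3*sin(y) + 2 + 1/sin(y) + 4/sin(y)^2 + 2/sin(y)^3)/(4*(sin(y) + 1)^2)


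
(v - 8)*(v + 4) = v^2 - 4*v - 32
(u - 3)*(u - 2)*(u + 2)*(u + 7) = u^4 + 4*u^3 - 25*u^2 - 16*u + 84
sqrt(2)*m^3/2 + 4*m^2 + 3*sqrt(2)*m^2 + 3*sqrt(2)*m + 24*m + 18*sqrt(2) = (m + 6)*(m + 3*sqrt(2))*(sqrt(2)*m/2 + 1)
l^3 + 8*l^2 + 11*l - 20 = (l - 1)*(l + 4)*(l + 5)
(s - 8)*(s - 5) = s^2 - 13*s + 40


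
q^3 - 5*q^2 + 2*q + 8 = (q - 4)*(q - 2)*(q + 1)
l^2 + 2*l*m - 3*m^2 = (l - m)*(l + 3*m)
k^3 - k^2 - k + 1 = (k - 1)^2*(k + 1)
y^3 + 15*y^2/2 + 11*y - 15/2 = (y - 1/2)*(y + 3)*(y + 5)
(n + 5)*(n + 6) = n^2 + 11*n + 30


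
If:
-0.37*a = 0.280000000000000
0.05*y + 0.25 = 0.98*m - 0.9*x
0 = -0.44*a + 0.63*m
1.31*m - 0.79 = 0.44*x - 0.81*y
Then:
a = -0.76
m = -0.53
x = -0.93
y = 1.33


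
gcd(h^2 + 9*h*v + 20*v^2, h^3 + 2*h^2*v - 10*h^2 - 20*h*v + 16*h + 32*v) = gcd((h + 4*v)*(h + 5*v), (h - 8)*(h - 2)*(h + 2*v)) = 1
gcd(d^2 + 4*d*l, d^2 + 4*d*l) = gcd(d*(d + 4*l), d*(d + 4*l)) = d^2 + 4*d*l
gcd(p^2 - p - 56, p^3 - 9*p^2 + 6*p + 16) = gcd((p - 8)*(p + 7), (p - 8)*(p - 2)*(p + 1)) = p - 8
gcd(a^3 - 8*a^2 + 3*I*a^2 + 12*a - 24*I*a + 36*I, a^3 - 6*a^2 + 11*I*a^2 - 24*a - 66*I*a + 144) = a^2 + a*(-6 + 3*I) - 18*I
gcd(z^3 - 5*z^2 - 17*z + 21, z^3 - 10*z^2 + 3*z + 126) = z^2 - 4*z - 21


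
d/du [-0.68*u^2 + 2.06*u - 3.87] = 2.06 - 1.36*u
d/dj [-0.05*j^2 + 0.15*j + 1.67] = 0.15 - 0.1*j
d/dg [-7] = 0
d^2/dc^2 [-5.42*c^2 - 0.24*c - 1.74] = -10.8400000000000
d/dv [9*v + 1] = 9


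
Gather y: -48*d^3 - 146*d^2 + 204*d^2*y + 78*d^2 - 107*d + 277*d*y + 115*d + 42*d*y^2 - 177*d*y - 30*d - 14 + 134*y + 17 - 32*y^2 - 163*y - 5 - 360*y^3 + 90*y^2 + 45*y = -48*d^3 - 68*d^2 - 22*d - 360*y^3 + y^2*(42*d + 58) + y*(204*d^2 + 100*d + 16) - 2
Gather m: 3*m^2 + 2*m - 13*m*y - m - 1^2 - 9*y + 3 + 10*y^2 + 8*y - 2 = 3*m^2 + m*(1 - 13*y) + 10*y^2 - y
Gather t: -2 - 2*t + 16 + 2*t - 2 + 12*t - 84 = 12*t - 72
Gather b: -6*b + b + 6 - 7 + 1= -5*b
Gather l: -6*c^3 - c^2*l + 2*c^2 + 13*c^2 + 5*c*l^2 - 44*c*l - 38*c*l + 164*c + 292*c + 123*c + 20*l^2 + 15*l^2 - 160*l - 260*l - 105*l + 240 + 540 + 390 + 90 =-6*c^3 + 15*c^2 + 579*c + l^2*(5*c + 35) + l*(-c^2 - 82*c - 525) + 1260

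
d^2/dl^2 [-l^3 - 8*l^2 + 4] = -6*l - 16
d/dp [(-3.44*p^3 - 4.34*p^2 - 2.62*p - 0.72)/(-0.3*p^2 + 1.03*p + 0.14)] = (1.032*p^4 - 7.0864*p^3 - 6.701*p^2 - 1.6472*p + 0.3748)/(0.09*p^4 - 0.618*p^3 + 0.9769*p^2 + 0.2884*p + 0.0196)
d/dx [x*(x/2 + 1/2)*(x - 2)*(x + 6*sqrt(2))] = 2*x^3 - 3*x^2/2 + 9*sqrt(2)*x^2 - 6*sqrt(2)*x - 2*x - 6*sqrt(2)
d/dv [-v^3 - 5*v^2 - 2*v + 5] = -3*v^2 - 10*v - 2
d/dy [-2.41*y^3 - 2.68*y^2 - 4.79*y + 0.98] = -7.23*y^2 - 5.36*y - 4.79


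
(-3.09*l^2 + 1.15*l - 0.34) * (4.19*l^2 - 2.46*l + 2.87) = -12.9471*l^4 + 12.4199*l^3 - 13.1219*l^2 + 4.1369*l - 0.9758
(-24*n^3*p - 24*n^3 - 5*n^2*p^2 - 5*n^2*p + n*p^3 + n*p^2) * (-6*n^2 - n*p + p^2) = 144*n^5*p + 144*n^5 + 54*n^4*p^2 + 54*n^4*p - 25*n^3*p^3 - 25*n^3*p^2 - 6*n^2*p^4 - 6*n^2*p^3 + n*p^5 + n*p^4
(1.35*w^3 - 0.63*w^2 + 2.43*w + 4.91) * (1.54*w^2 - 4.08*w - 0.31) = 2.079*w^5 - 6.4782*w^4 + 5.8941*w^3 - 2.1577*w^2 - 20.7861*w - 1.5221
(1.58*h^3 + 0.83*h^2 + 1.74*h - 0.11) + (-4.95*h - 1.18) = 1.58*h^3 + 0.83*h^2 - 3.21*h - 1.29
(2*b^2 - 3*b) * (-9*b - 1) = -18*b^3 + 25*b^2 + 3*b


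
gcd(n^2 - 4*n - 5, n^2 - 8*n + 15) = n - 5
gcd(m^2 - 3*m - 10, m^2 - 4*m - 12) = m + 2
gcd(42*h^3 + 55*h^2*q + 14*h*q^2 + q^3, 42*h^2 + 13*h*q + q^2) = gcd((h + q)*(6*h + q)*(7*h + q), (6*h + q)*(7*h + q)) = 42*h^2 + 13*h*q + q^2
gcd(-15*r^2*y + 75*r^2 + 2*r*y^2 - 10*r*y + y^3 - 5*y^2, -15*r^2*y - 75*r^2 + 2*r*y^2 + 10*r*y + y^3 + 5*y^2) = -15*r^2 + 2*r*y + y^2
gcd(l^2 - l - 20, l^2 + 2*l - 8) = l + 4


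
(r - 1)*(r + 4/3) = r^2 + r/3 - 4/3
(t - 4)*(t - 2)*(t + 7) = t^3 + t^2 - 34*t + 56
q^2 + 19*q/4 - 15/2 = (q - 5/4)*(q + 6)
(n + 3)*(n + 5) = n^2 + 8*n + 15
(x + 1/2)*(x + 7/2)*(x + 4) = x^3 + 8*x^2 + 71*x/4 + 7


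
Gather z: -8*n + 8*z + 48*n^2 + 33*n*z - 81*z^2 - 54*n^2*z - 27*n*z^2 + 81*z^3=48*n^2 - 8*n + 81*z^3 + z^2*(-27*n - 81) + z*(-54*n^2 + 33*n + 8)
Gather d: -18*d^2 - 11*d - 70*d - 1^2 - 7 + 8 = -18*d^2 - 81*d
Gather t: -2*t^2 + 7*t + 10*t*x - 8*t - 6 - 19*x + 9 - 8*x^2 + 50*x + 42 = -2*t^2 + t*(10*x - 1) - 8*x^2 + 31*x + 45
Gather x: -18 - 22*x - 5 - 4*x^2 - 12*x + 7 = -4*x^2 - 34*x - 16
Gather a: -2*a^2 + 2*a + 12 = -2*a^2 + 2*a + 12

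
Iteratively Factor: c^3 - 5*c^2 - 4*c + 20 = (c + 2)*(c^2 - 7*c + 10) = (c - 2)*(c + 2)*(c - 5)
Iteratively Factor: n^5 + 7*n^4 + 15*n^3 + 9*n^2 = (n)*(n^4 + 7*n^3 + 15*n^2 + 9*n) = n*(n + 3)*(n^3 + 4*n^2 + 3*n) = n*(n + 1)*(n + 3)*(n^2 + 3*n) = n*(n + 1)*(n + 3)^2*(n)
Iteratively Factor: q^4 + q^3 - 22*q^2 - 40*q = (q + 4)*(q^3 - 3*q^2 - 10*q) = (q - 5)*(q + 4)*(q^2 + 2*q) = q*(q - 5)*(q + 4)*(q + 2)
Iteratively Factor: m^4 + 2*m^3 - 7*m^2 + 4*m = (m - 1)*(m^3 + 3*m^2 - 4*m) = (m - 1)*(m + 4)*(m^2 - m) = (m - 1)^2*(m + 4)*(m)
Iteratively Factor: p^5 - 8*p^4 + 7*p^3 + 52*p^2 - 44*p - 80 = (p - 5)*(p^4 - 3*p^3 - 8*p^2 + 12*p + 16) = (p - 5)*(p + 1)*(p^3 - 4*p^2 - 4*p + 16) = (p - 5)*(p + 1)*(p + 2)*(p^2 - 6*p + 8) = (p - 5)*(p - 2)*(p + 1)*(p + 2)*(p - 4)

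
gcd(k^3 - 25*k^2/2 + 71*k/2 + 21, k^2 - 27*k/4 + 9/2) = k - 6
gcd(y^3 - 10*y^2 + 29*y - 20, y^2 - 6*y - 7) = 1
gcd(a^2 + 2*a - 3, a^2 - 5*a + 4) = a - 1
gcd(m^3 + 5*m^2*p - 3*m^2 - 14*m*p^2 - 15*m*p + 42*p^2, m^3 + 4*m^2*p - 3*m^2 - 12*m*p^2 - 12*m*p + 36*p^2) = -m^2 + 2*m*p + 3*m - 6*p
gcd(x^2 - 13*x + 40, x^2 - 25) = x - 5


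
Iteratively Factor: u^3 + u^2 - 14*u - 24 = (u + 2)*(u^2 - u - 12) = (u - 4)*(u + 2)*(u + 3)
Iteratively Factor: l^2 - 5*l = (l)*(l - 5)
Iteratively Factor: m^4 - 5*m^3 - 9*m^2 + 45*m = (m - 3)*(m^3 - 2*m^2 - 15*m) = (m - 3)*(m + 3)*(m^2 - 5*m) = m*(m - 3)*(m + 3)*(m - 5)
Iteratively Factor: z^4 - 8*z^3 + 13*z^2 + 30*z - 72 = (z - 3)*(z^3 - 5*z^2 - 2*z + 24) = (z - 4)*(z - 3)*(z^2 - z - 6) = (z - 4)*(z - 3)*(z + 2)*(z - 3)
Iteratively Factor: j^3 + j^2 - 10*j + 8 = (j - 1)*(j^2 + 2*j - 8) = (j - 2)*(j - 1)*(j + 4)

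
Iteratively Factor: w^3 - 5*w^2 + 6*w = (w - 2)*(w^2 - 3*w) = w*(w - 2)*(w - 3)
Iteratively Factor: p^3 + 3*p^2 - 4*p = (p + 4)*(p^2 - p) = p*(p + 4)*(p - 1)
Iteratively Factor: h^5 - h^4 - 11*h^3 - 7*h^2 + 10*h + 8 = (h - 4)*(h^4 + 3*h^3 + h^2 - 3*h - 2) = (h - 4)*(h - 1)*(h^3 + 4*h^2 + 5*h + 2) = (h - 4)*(h - 1)*(h + 1)*(h^2 + 3*h + 2) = (h - 4)*(h - 1)*(h + 1)*(h + 2)*(h + 1)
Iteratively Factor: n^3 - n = (n - 1)*(n^2 + n) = (n - 1)*(n + 1)*(n)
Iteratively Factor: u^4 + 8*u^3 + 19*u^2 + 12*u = (u + 1)*(u^3 + 7*u^2 + 12*u) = (u + 1)*(u + 3)*(u^2 + 4*u) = (u + 1)*(u + 3)*(u + 4)*(u)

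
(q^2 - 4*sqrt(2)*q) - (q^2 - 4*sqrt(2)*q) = 0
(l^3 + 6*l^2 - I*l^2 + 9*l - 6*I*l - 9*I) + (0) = l^3 + 6*l^2 - I*l^2 + 9*l - 6*I*l - 9*I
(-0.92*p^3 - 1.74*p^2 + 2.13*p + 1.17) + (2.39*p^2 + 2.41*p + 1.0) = -0.92*p^3 + 0.65*p^2 + 4.54*p + 2.17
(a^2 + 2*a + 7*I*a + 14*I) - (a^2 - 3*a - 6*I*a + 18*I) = 5*a + 13*I*a - 4*I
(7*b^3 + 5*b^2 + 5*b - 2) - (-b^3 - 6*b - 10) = 8*b^3 + 5*b^2 + 11*b + 8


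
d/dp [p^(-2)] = -2/p^3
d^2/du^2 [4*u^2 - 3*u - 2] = 8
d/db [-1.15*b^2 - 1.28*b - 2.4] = -2.3*b - 1.28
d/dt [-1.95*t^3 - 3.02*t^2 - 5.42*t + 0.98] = -5.85*t^2 - 6.04*t - 5.42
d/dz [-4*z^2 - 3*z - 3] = -8*z - 3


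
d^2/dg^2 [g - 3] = 0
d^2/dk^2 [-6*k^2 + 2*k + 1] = -12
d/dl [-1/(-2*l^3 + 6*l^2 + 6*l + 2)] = 3*(-l^2 + 2*l + 1)/(2*(-l^3 + 3*l^2 + 3*l + 1)^2)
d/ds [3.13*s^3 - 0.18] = 9.39*s^2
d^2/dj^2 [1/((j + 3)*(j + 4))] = 2*((j + 3)^2 + (j + 3)*(j + 4) + (j + 4)^2)/((j + 3)^3*(j + 4)^3)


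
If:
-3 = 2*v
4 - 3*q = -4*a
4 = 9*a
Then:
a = 4/9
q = 52/27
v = -3/2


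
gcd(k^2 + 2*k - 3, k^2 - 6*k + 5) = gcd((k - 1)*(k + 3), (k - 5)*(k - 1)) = k - 1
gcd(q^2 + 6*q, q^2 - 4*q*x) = q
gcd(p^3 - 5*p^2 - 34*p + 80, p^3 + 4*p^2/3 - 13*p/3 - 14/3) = p - 2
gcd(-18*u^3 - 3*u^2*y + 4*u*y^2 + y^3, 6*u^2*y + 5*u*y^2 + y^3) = 3*u + y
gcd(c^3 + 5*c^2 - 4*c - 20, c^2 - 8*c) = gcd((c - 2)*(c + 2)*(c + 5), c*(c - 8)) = 1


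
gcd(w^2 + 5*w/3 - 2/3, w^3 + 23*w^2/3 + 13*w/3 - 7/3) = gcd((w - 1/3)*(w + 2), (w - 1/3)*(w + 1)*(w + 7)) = w - 1/3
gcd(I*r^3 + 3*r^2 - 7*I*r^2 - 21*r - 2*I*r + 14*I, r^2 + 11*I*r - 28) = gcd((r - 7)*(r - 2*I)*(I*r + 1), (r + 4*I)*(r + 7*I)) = 1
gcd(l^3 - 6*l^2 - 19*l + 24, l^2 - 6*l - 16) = l - 8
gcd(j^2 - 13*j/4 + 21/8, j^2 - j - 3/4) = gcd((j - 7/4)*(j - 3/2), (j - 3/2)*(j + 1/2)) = j - 3/2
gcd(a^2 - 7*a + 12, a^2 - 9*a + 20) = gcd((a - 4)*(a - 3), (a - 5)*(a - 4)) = a - 4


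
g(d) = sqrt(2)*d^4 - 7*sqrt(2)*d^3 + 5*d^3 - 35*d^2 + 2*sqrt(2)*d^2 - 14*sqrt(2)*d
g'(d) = 4*sqrt(2)*d^3 - 21*sqrt(2)*d^2 + 15*d^2 - 70*d + 4*sqrt(2)*d - 14*sqrt(2)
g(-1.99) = -27.21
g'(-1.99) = 5.46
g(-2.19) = -26.95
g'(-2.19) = -8.80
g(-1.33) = -14.62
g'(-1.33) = 26.47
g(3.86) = -523.60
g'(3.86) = -161.83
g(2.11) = -203.00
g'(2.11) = -167.86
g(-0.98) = -5.58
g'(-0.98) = 23.82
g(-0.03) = 0.57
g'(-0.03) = -17.88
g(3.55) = -470.32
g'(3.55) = -180.37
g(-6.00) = 1851.73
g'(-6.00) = -1384.77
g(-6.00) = 1851.73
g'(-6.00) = -1384.77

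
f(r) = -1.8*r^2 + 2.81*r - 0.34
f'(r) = 2.81 - 3.6*r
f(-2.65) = -20.43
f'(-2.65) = 12.35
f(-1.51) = -8.69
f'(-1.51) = 8.25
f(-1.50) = -8.60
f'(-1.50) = 8.21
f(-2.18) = -15.02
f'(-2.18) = 10.66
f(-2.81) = -22.45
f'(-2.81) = 12.93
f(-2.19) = -15.13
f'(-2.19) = 10.69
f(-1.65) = -9.88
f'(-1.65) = 8.75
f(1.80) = -1.11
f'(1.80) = -3.67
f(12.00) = -225.82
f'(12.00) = -40.39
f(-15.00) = -447.49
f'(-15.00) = 56.81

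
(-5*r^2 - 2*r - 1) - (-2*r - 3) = 2 - 5*r^2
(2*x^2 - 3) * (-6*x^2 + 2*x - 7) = -12*x^4 + 4*x^3 + 4*x^2 - 6*x + 21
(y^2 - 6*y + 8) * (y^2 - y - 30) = y^4 - 7*y^3 - 16*y^2 + 172*y - 240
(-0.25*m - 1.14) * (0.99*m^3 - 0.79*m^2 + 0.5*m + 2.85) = -0.2475*m^4 - 0.9311*m^3 + 0.7756*m^2 - 1.2825*m - 3.249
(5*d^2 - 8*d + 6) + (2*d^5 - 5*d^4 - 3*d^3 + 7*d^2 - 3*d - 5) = 2*d^5 - 5*d^4 - 3*d^3 + 12*d^2 - 11*d + 1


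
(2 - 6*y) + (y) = 2 - 5*y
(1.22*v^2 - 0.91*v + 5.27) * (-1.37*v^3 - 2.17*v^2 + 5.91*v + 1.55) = -1.6714*v^5 - 1.4007*v^4 + 1.965*v^3 - 14.923*v^2 + 29.7352*v + 8.1685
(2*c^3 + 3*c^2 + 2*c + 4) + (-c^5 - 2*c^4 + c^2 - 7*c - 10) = -c^5 - 2*c^4 + 2*c^3 + 4*c^2 - 5*c - 6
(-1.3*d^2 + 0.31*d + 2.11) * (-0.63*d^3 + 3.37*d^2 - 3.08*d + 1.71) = 0.819*d^5 - 4.5763*d^4 + 3.7194*d^3 + 3.9329*d^2 - 5.9687*d + 3.6081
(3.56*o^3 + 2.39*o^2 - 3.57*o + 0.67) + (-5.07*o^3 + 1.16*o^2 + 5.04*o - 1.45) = -1.51*o^3 + 3.55*o^2 + 1.47*o - 0.78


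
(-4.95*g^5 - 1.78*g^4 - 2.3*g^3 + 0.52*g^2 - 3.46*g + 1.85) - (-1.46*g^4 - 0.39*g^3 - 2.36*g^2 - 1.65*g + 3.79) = -4.95*g^5 - 0.32*g^4 - 1.91*g^3 + 2.88*g^2 - 1.81*g - 1.94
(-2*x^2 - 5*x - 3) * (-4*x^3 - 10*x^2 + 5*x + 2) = 8*x^5 + 40*x^4 + 52*x^3 + x^2 - 25*x - 6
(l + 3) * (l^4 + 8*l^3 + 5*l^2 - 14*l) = l^5 + 11*l^4 + 29*l^3 + l^2 - 42*l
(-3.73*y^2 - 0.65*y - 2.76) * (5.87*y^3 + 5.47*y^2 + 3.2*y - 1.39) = -21.8951*y^5 - 24.2186*y^4 - 31.6927*y^3 - 11.9925*y^2 - 7.9285*y + 3.8364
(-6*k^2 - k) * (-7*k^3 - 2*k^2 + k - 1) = 42*k^5 + 19*k^4 - 4*k^3 + 5*k^2 + k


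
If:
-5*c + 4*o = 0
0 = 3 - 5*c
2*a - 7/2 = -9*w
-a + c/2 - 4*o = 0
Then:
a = -27/10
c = 3/5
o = 3/4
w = 89/90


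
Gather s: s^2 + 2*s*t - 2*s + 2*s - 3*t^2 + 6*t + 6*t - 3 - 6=s^2 + 2*s*t - 3*t^2 + 12*t - 9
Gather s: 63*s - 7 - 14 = 63*s - 21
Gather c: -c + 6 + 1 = 7 - c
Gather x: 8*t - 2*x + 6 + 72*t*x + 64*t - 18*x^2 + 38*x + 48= 72*t - 18*x^2 + x*(72*t + 36) + 54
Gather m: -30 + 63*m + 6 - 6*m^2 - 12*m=-6*m^2 + 51*m - 24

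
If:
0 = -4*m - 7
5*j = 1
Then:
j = 1/5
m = -7/4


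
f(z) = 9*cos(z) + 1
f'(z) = -9*sin(z)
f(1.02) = 5.71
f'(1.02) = -7.67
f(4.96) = 3.21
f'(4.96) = 8.73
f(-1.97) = -2.50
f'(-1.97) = 8.29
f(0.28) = 9.65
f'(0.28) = -2.49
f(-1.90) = -1.91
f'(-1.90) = 8.52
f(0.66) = 8.11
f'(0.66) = -5.52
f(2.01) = -2.83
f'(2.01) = -8.15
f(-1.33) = 3.15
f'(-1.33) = 8.74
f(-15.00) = -5.84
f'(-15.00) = 5.85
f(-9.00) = -7.20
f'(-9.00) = 3.71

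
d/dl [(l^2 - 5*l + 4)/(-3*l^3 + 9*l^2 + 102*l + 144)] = (l^4 - 10*l^3 + 61*l^2 + 72*l - 376)/(3*(l^6 - 6*l^5 - 59*l^4 + 108*l^3 + 1444*l^2 + 3264*l + 2304))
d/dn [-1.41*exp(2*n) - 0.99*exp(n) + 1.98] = (-2.82*exp(n) - 0.99)*exp(n)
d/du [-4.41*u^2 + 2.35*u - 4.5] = 2.35 - 8.82*u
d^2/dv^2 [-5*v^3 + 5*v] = -30*v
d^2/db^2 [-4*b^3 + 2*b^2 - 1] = 4 - 24*b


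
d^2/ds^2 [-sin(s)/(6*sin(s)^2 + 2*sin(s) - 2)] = (9*sin(s)^5 - 3*sin(s)^4 + sin(s)^2 - 17*sin(s) - 2)/(2*(3*sin(s)^2 + sin(s) - 1)^3)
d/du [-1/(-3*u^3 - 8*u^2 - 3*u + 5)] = (-9*u^2 - 16*u - 3)/(3*u^3 + 8*u^2 + 3*u - 5)^2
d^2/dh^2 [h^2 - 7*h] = 2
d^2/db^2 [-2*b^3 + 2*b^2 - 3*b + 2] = 4 - 12*b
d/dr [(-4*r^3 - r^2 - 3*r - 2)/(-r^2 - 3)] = (4*r^4 + 33*r^2 + 2*r + 9)/(r^4 + 6*r^2 + 9)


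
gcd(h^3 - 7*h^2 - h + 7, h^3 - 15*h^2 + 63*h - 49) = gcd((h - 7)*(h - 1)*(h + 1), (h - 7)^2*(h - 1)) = h^2 - 8*h + 7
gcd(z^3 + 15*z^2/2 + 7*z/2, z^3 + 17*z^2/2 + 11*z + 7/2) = z^2 + 15*z/2 + 7/2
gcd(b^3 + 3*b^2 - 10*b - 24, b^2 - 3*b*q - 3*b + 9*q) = b - 3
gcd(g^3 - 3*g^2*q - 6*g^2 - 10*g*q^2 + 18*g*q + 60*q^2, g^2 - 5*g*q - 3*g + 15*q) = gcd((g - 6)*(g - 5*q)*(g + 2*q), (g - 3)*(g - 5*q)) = -g + 5*q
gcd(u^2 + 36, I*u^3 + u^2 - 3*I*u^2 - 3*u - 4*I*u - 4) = 1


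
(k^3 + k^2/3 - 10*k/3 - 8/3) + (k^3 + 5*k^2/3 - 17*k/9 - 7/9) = 2*k^3 + 2*k^2 - 47*k/9 - 31/9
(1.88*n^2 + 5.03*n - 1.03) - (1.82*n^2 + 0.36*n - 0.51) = 0.0599999999999998*n^2 + 4.67*n - 0.52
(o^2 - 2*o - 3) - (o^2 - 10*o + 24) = 8*o - 27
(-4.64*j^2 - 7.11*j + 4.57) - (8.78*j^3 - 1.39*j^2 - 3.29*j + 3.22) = -8.78*j^3 - 3.25*j^2 - 3.82*j + 1.35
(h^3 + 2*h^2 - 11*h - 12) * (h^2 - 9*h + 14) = h^5 - 7*h^4 - 15*h^3 + 115*h^2 - 46*h - 168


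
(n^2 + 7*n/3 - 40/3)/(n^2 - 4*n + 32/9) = 3*(n + 5)/(3*n - 4)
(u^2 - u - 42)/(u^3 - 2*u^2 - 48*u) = (u - 7)/(u*(u - 8))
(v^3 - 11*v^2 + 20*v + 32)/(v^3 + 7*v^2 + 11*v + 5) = (v^2 - 12*v + 32)/(v^2 + 6*v + 5)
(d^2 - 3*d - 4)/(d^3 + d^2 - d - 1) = (d - 4)/(d^2 - 1)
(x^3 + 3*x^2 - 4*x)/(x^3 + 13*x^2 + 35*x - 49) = x*(x + 4)/(x^2 + 14*x + 49)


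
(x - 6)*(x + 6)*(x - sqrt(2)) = x^3 - sqrt(2)*x^2 - 36*x + 36*sqrt(2)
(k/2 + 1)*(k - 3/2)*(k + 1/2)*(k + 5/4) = k^4/2 + 9*k^3/8 - 3*k^2/4 - 79*k/32 - 15/16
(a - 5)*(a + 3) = a^2 - 2*a - 15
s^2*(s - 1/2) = s^3 - s^2/2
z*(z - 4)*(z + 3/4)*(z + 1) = z^4 - 9*z^3/4 - 25*z^2/4 - 3*z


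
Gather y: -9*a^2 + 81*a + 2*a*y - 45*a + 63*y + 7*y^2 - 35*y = -9*a^2 + 36*a + 7*y^2 + y*(2*a + 28)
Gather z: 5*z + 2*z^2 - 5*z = 2*z^2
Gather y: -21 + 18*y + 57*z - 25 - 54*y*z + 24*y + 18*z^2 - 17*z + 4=y*(42 - 54*z) + 18*z^2 + 40*z - 42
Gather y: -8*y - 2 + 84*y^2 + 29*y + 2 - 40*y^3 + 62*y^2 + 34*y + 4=-40*y^3 + 146*y^2 + 55*y + 4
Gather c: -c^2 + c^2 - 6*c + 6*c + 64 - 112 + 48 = 0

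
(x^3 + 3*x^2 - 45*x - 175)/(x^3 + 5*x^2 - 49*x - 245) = (x + 5)/(x + 7)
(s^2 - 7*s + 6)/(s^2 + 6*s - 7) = (s - 6)/(s + 7)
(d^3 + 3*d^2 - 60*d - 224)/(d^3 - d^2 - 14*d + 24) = (d^2 - d - 56)/(d^2 - 5*d + 6)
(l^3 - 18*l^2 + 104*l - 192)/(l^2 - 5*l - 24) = (l^2 - 10*l + 24)/(l + 3)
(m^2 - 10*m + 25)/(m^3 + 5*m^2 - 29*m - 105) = (m - 5)/(m^2 + 10*m + 21)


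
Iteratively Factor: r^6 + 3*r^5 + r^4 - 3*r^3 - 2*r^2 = (r + 2)*(r^5 + r^4 - r^3 - r^2) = (r + 1)*(r + 2)*(r^4 - r^2) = (r + 1)^2*(r + 2)*(r^3 - r^2) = r*(r + 1)^2*(r + 2)*(r^2 - r) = r*(r - 1)*(r + 1)^2*(r + 2)*(r)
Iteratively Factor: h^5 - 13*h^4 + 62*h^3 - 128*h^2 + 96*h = (h - 4)*(h^4 - 9*h^3 + 26*h^2 - 24*h) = h*(h - 4)*(h^3 - 9*h^2 + 26*h - 24) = h*(h - 4)*(h - 3)*(h^2 - 6*h + 8) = h*(h - 4)^2*(h - 3)*(h - 2)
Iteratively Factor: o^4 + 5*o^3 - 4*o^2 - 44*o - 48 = (o - 3)*(o^3 + 8*o^2 + 20*o + 16) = (o - 3)*(o + 2)*(o^2 + 6*o + 8) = (o - 3)*(o + 2)*(o + 4)*(o + 2)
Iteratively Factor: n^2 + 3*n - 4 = (n - 1)*(n + 4)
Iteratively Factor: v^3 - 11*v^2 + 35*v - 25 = (v - 1)*(v^2 - 10*v + 25) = (v - 5)*(v - 1)*(v - 5)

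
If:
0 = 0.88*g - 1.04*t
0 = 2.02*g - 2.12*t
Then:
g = 0.00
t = 0.00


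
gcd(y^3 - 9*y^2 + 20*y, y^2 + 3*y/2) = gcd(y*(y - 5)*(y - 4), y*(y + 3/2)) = y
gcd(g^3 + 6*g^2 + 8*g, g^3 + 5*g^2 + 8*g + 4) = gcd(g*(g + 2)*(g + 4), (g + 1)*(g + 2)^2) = g + 2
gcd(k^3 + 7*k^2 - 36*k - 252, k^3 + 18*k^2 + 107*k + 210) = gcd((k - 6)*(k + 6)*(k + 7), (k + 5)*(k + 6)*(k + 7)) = k^2 + 13*k + 42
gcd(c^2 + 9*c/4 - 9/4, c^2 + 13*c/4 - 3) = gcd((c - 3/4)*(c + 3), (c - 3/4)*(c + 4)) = c - 3/4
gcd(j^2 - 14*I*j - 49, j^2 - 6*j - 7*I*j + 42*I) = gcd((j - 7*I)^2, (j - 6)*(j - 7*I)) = j - 7*I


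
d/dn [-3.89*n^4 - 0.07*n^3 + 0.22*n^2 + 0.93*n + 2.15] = -15.56*n^3 - 0.21*n^2 + 0.44*n + 0.93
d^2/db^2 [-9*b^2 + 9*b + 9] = -18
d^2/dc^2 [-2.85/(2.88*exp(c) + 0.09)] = (0.73872 - 23.63904*exp(c))*exp(c)/(2.88*exp(c) + 0.09)^3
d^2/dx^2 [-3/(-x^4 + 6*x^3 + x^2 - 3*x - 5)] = 6*((-6*x^2 + 18*x + 1)*(x^4 - 6*x^3 - x^2 + 3*x + 5) + (4*x^3 - 18*x^2 - 2*x + 3)^2)/(x^4 - 6*x^3 - x^2 + 3*x + 5)^3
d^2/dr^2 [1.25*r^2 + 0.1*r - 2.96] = 2.50000000000000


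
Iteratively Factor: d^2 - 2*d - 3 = (d - 3)*(d + 1)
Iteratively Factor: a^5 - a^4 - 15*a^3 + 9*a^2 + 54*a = (a - 3)*(a^4 + 2*a^3 - 9*a^2 - 18*a) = (a - 3)*(a + 3)*(a^3 - a^2 - 6*a) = (a - 3)^2*(a + 3)*(a^2 + 2*a) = (a - 3)^2*(a + 2)*(a + 3)*(a)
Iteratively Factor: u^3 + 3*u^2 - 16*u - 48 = (u - 4)*(u^2 + 7*u + 12) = (u - 4)*(u + 3)*(u + 4)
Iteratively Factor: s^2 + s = (s + 1)*(s)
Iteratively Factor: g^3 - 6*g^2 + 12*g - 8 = (g - 2)*(g^2 - 4*g + 4) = (g - 2)^2*(g - 2)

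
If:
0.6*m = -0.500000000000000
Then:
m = -0.83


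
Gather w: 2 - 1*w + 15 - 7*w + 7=24 - 8*w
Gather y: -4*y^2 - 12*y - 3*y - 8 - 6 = -4*y^2 - 15*y - 14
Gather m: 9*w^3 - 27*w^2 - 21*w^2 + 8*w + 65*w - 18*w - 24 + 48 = 9*w^3 - 48*w^2 + 55*w + 24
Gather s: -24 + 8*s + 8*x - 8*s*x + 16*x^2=s*(8 - 8*x) + 16*x^2 + 8*x - 24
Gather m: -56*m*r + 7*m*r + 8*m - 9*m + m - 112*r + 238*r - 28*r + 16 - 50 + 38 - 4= -49*m*r + 98*r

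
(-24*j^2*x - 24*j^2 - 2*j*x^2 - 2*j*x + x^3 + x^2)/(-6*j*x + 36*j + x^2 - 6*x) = (4*j*x + 4*j + x^2 + x)/(x - 6)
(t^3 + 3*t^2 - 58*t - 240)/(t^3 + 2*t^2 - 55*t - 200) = (t + 6)/(t + 5)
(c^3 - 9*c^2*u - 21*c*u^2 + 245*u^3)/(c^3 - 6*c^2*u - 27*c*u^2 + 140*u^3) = (-c + 7*u)/(-c + 4*u)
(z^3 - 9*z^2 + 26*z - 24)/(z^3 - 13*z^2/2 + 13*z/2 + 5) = 2*(z^2 - 7*z + 12)/(2*z^2 - 9*z - 5)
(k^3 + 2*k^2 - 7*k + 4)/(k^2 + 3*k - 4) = k - 1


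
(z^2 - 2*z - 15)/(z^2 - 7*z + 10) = (z + 3)/(z - 2)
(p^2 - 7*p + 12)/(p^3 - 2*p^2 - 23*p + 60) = 1/(p + 5)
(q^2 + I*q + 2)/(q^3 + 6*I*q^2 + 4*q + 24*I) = (q - I)/(q^2 + 4*I*q + 12)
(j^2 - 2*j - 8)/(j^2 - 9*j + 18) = (j^2 - 2*j - 8)/(j^2 - 9*j + 18)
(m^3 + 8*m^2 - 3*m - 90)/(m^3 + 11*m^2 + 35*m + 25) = (m^2 + 3*m - 18)/(m^2 + 6*m + 5)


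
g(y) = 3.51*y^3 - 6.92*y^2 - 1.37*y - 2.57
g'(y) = 10.53*y^2 - 13.84*y - 1.37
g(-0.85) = -8.56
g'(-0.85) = 18.00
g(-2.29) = -77.87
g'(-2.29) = 85.54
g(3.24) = 39.73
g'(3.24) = 64.33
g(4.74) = 209.26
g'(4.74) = 169.61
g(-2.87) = -138.61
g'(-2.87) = 125.09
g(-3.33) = -204.35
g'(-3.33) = 161.48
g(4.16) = 124.67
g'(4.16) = 123.28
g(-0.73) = -6.62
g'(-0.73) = 14.34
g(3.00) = 25.81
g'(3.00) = 51.88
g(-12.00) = -7047.89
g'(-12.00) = 1681.03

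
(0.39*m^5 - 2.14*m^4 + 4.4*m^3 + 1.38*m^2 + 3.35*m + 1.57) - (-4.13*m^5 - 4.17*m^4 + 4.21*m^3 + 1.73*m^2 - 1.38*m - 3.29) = 4.52*m^5 + 2.03*m^4 + 0.19*m^3 - 0.35*m^2 + 4.73*m + 4.86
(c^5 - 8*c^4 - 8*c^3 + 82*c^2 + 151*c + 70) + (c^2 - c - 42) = c^5 - 8*c^4 - 8*c^3 + 83*c^2 + 150*c + 28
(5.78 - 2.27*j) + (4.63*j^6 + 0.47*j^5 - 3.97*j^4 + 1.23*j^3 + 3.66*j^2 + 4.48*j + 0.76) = 4.63*j^6 + 0.47*j^5 - 3.97*j^4 + 1.23*j^3 + 3.66*j^2 + 2.21*j + 6.54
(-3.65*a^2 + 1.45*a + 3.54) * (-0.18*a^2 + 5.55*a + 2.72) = 0.657*a^4 - 20.5185*a^3 - 2.5177*a^2 + 23.591*a + 9.6288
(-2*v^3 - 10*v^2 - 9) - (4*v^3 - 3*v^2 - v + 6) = -6*v^3 - 7*v^2 + v - 15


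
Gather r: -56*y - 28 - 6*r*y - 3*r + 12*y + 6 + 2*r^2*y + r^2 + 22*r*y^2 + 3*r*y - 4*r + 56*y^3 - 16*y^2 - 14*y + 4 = r^2*(2*y + 1) + r*(22*y^2 - 3*y - 7) + 56*y^3 - 16*y^2 - 58*y - 18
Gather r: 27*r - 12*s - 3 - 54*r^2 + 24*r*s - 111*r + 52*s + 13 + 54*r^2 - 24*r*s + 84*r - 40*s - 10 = 0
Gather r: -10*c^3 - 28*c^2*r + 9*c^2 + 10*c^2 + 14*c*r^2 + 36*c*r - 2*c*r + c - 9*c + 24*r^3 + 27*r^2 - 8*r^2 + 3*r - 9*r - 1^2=-10*c^3 + 19*c^2 - 8*c + 24*r^3 + r^2*(14*c + 19) + r*(-28*c^2 + 34*c - 6) - 1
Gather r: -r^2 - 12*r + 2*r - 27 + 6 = -r^2 - 10*r - 21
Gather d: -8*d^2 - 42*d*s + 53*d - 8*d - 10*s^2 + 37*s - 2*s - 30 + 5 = -8*d^2 + d*(45 - 42*s) - 10*s^2 + 35*s - 25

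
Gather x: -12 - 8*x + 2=-8*x - 10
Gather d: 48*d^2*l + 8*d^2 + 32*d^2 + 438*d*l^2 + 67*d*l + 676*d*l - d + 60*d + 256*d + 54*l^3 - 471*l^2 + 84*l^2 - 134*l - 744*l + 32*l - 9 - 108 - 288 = d^2*(48*l + 40) + d*(438*l^2 + 743*l + 315) + 54*l^3 - 387*l^2 - 846*l - 405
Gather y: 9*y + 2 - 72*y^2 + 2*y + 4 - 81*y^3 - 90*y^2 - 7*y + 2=-81*y^3 - 162*y^2 + 4*y + 8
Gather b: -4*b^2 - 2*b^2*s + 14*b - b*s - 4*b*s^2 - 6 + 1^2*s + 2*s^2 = b^2*(-2*s - 4) + b*(-4*s^2 - s + 14) + 2*s^2 + s - 6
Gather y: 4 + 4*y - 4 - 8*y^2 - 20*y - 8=-8*y^2 - 16*y - 8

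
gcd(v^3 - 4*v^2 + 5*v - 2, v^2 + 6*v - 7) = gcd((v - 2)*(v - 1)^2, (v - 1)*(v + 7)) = v - 1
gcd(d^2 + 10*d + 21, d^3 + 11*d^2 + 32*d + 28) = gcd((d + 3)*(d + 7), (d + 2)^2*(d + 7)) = d + 7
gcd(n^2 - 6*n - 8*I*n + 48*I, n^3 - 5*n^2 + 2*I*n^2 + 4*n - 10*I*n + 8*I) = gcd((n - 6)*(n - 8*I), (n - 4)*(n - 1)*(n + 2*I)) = 1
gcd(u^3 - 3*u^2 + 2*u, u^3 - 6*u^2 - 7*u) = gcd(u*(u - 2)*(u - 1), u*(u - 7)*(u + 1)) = u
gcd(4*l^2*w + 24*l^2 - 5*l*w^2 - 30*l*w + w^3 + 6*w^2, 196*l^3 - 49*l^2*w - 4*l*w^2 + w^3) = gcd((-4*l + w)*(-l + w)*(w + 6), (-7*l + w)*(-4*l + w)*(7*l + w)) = -4*l + w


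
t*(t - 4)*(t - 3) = t^3 - 7*t^2 + 12*t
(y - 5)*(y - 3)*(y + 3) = y^3 - 5*y^2 - 9*y + 45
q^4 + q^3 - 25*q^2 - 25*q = q*(q - 5)*(q + 1)*(q + 5)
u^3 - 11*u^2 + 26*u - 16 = (u - 8)*(u - 2)*(u - 1)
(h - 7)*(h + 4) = h^2 - 3*h - 28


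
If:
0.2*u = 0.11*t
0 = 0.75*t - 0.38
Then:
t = 0.51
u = 0.28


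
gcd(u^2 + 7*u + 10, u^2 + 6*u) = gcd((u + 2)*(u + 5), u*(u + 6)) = 1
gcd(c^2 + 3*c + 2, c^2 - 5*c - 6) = c + 1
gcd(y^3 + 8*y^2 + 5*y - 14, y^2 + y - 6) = 1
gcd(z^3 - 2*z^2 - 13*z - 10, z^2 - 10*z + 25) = z - 5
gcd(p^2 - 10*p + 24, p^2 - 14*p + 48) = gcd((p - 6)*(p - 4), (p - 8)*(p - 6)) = p - 6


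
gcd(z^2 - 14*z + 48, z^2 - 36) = z - 6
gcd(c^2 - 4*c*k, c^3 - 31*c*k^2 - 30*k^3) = 1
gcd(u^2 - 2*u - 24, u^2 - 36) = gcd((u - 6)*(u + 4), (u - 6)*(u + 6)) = u - 6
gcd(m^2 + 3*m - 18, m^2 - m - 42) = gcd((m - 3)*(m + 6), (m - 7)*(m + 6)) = m + 6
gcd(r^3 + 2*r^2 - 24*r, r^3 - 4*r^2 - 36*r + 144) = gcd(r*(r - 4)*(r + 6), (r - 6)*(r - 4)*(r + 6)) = r^2 + 2*r - 24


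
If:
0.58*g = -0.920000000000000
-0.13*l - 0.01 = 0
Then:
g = -1.59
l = -0.08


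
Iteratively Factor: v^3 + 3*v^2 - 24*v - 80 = (v + 4)*(v^2 - v - 20) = (v - 5)*(v + 4)*(v + 4)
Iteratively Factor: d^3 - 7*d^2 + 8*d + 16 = (d - 4)*(d^2 - 3*d - 4) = (d - 4)^2*(d + 1)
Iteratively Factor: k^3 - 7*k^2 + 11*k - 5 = (k - 1)*(k^2 - 6*k + 5) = (k - 1)^2*(k - 5)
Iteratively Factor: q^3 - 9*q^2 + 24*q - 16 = (q - 1)*(q^2 - 8*q + 16) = (q - 4)*(q - 1)*(q - 4)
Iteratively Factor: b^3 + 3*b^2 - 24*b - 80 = (b + 4)*(b^2 - b - 20) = (b + 4)^2*(b - 5)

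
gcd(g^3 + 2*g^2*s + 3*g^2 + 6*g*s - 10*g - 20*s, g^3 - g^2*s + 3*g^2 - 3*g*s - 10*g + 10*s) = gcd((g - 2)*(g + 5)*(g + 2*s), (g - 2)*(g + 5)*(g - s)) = g^2 + 3*g - 10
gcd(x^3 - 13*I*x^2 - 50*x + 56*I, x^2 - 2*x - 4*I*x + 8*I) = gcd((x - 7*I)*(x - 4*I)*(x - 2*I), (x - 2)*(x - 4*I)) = x - 4*I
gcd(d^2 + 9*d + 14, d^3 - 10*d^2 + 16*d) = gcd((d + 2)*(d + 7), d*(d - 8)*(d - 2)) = 1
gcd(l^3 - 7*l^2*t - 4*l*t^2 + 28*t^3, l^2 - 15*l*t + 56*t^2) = -l + 7*t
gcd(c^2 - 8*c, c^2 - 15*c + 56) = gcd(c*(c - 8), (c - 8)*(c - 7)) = c - 8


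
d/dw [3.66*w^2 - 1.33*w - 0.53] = 7.32*w - 1.33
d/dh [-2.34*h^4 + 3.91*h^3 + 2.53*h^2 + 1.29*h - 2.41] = -9.36*h^3 + 11.73*h^2 + 5.06*h + 1.29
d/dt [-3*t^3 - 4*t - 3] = -9*t^2 - 4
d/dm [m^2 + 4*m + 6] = 2*m + 4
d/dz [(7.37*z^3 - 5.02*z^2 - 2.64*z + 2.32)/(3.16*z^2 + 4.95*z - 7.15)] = (23.2892*z^4 + 72.963*z^3 - 174.5931*z^2 + 57.1236*z + 7.392)/(9.9856*z^4 + 31.284*z^3 - 20.6855*z^2 - 70.785*z + 51.1225)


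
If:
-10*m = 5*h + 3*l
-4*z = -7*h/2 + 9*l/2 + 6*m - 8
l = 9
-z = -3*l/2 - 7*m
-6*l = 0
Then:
No Solution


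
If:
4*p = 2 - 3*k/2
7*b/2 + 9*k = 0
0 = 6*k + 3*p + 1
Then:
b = 120/91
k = -20/39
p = 9/13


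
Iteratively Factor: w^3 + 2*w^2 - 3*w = (w + 3)*(w^2 - w) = (w - 1)*(w + 3)*(w)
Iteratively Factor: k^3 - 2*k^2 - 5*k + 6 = (k - 1)*(k^2 - k - 6) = (k - 1)*(k + 2)*(k - 3)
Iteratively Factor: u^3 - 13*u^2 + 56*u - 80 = (u - 5)*(u^2 - 8*u + 16) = (u - 5)*(u - 4)*(u - 4)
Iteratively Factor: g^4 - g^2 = (g - 1)*(g^3 + g^2) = g*(g - 1)*(g^2 + g) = g^2*(g - 1)*(g + 1)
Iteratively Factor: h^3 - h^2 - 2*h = (h - 2)*(h^2 + h) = h*(h - 2)*(h + 1)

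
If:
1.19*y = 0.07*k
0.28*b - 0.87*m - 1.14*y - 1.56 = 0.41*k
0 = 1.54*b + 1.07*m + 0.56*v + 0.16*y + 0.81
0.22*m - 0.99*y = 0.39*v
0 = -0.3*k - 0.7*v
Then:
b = 8.65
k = 18.59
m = -9.20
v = -7.97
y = 1.09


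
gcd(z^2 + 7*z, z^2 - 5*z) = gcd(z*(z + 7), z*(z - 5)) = z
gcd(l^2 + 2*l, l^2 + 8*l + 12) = l + 2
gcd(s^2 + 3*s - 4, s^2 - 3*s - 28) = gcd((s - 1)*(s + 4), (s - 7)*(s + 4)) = s + 4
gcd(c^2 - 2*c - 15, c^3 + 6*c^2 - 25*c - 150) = c - 5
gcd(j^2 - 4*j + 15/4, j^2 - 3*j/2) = j - 3/2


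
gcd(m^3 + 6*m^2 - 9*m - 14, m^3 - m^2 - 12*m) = 1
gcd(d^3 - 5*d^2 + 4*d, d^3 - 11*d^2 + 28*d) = d^2 - 4*d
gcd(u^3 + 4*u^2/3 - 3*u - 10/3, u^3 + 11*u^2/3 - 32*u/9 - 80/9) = u - 5/3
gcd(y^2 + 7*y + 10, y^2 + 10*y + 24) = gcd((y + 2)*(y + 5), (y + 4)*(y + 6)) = 1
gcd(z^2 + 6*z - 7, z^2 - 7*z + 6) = z - 1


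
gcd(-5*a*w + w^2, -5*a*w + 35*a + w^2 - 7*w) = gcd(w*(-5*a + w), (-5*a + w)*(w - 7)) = -5*a + w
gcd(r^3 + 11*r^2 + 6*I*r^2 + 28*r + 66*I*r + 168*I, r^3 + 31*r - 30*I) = r + 6*I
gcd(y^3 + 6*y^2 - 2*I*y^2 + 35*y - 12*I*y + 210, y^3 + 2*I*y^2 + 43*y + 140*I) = y^2 - 2*I*y + 35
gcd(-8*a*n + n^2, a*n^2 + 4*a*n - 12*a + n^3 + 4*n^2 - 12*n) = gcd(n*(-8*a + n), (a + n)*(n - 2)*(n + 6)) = 1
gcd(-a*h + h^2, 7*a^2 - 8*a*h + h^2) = a - h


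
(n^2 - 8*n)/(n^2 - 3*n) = (n - 8)/(n - 3)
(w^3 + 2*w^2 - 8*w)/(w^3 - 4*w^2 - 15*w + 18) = w*(w^2 + 2*w - 8)/(w^3 - 4*w^2 - 15*w + 18)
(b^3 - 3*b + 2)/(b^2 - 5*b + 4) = (b^2 + b - 2)/(b - 4)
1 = 1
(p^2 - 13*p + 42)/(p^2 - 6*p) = (p - 7)/p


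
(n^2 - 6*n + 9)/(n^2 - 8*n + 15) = (n - 3)/(n - 5)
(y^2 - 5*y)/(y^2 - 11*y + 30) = y/(y - 6)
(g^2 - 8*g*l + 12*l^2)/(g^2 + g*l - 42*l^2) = (g - 2*l)/(g + 7*l)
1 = 1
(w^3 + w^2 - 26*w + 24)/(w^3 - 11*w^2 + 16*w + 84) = (w^3 + w^2 - 26*w + 24)/(w^3 - 11*w^2 + 16*w + 84)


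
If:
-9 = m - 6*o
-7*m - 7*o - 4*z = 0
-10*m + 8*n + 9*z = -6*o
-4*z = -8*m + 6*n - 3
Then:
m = 243/419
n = 3195/838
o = 669/419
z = -1596/419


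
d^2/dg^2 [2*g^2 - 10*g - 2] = 4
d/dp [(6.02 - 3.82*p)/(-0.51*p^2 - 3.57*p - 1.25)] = (-1.9482*p^2 + 6.1404*p + 26.2664)/(0.2601*p^4 + 3.6414*p^3 + 14.0199*p^2 + 8.925*p + 1.5625)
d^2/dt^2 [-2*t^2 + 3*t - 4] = -4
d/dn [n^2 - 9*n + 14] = 2*n - 9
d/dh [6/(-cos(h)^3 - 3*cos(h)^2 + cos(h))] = 6*(-3*sin(h) + sin(h)/cos(h)^2 - 6*tan(h))/(-sin(h)^2 + 3*cos(h))^2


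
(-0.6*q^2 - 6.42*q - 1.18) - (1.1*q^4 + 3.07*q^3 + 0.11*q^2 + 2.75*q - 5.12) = -1.1*q^4 - 3.07*q^3 - 0.71*q^2 - 9.17*q + 3.94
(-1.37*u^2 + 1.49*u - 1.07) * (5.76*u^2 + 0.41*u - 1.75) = -7.8912*u^4 + 8.0207*u^3 - 3.1548*u^2 - 3.0462*u + 1.8725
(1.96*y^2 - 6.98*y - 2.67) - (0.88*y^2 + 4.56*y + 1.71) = 1.08*y^2 - 11.54*y - 4.38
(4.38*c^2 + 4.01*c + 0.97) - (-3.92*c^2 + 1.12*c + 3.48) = 8.3*c^2 + 2.89*c - 2.51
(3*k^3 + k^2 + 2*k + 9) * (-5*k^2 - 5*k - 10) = -15*k^5 - 20*k^4 - 45*k^3 - 65*k^2 - 65*k - 90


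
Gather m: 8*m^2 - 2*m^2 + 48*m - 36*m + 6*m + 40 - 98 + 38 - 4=6*m^2 + 18*m - 24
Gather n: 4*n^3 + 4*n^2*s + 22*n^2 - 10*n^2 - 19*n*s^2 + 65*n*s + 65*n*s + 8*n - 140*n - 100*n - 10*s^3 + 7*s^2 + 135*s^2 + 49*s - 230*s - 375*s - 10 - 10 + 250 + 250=4*n^3 + n^2*(4*s + 12) + n*(-19*s^2 + 130*s - 232) - 10*s^3 + 142*s^2 - 556*s + 480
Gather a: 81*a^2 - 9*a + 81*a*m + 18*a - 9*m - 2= 81*a^2 + a*(81*m + 9) - 9*m - 2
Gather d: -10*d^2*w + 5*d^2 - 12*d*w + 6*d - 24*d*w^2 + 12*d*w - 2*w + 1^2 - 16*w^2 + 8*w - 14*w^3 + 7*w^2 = d^2*(5 - 10*w) + d*(6 - 24*w^2) - 14*w^3 - 9*w^2 + 6*w + 1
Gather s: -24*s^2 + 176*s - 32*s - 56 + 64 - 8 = -24*s^2 + 144*s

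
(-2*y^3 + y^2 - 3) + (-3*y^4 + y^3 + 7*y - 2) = -3*y^4 - y^3 + y^2 + 7*y - 5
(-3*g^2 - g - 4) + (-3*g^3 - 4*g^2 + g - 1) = -3*g^3 - 7*g^2 - 5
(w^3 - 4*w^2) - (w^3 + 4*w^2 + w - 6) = -8*w^2 - w + 6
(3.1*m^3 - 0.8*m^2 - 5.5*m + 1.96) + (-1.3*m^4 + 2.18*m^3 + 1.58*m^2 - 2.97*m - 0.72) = -1.3*m^4 + 5.28*m^3 + 0.78*m^2 - 8.47*m + 1.24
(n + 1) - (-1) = n + 2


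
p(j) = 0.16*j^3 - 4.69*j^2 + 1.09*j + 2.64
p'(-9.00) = 124.39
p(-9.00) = -503.70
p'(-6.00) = 74.65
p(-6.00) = -207.30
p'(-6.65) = 84.69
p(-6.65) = -259.06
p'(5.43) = -35.69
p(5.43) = -104.11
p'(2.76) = -21.14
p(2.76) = -26.71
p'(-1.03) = 11.26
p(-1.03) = -3.63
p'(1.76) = -13.93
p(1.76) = -9.10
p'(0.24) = -1.13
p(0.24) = 2.63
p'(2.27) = -17.73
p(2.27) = -17.18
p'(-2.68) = 29.68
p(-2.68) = -37.05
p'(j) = 0.48*j^2 - 9.38*j + 1.09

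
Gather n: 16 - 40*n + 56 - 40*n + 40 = 112 - 80*n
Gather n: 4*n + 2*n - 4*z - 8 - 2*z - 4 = 6*n - 6*z - 12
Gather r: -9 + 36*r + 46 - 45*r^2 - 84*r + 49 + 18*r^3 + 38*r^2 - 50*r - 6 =18*r^3 - 7*r^2 - 98*r + 80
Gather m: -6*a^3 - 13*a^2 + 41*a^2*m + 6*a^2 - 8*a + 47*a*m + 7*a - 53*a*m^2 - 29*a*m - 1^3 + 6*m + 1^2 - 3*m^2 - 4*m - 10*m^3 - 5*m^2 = -6*a^3 - 7*a^2 - a - 10*m^3 + m^2*(-53*a - 8) + m*(41*a^2 + 18*a + 2)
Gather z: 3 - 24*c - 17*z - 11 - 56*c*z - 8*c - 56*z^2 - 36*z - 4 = -32*c - 56*z^2 + z*(-56*c - 53) - 12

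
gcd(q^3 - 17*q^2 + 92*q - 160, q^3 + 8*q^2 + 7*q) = 1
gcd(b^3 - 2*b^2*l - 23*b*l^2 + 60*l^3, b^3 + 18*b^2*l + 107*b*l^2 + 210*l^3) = b + 5*l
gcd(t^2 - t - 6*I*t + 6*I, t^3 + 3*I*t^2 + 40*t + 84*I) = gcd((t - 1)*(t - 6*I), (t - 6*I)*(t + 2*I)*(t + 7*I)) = t - 6*I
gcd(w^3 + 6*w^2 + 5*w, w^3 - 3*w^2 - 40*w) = w^2 + 5*w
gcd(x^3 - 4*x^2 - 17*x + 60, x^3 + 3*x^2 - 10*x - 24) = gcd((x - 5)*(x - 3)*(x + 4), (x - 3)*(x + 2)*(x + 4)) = x^2 + x - 12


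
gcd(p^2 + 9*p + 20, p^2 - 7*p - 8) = 1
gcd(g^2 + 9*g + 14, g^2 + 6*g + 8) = g + 2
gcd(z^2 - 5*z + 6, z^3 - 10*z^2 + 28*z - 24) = z - 2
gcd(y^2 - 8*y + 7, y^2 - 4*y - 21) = y - 7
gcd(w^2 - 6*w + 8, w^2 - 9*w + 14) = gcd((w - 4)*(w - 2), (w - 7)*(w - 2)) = w - 2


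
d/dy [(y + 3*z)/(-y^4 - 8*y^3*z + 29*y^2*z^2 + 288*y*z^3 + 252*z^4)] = (-y^4 - 8*y^3*z + 29*y^2*z^2 + 288*y*z^3 + 252*z^4 + 2*(y + 3*z)*(2*y^3 + 12*y^2*z - 29*y*z^2 - 144*z^3))/(-y^4 - 8*y^3*z + 29*y^2*z^2 + 288*y*z^3 + 252*z^4)^2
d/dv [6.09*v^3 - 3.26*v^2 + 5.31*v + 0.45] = 18.27*v^2 - 6.52*v + 5.31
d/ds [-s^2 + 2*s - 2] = 2 - 2*s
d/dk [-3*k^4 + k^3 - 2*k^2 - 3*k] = -12*k^3 + 3*k^2 - 4*k - 3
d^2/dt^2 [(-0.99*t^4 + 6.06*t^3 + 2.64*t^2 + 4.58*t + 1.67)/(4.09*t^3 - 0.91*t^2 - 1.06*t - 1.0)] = (123.210066*t^6 + 587.299008*t^5 + 586.971264*t^4 + 79.720236*t^3 + 201.890454*t^2 + 62.000292*t - 3.716176)/(68.417929*t^9 - 45.667713*t^8 - 43.034571*t^7 - 27.266587*t^6 + 33.484614*t^5 + 20.460672*t^4 + 5.291384*t^3 - 6.1008*t^2 - 3.18*t - 1.0)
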